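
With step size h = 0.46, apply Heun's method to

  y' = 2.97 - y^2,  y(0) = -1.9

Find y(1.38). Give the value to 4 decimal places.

-118.7232

Heun: k1 = f(s_n, y_n); k2 = f(s_n + h, y_n + h·k1); y_{n+1} = y_n + (h/2)·(k1 + k2).
s=0.000000, y=-1.900000:
  k1 = f(0.000000, -1.900000) = -0.640000
  k2 = f(0.460000, -2.194400) = -1.845391
  y ← -1.900000 + (0.46/2)·(-0.640000 + (-1.845391)) = -2.471640
s=0.460000, y=-2.471640:
  k1 = f(0.460000, -2.471640) = -3.139004
  k2 = f(0.920000, -3.915582) = -12.361783
  y ← -2.471640 + (0.46/2)·(-3.139004 + (-12.361783)) = -6.036821
s=0.920000, y=-6.036821:
  k1 = f(0.920000, -6.036821) = -33.473208
  k2 = f(1.380000, -21.434497) = -456.467642
  y ← -6.036821 + (0.46/2)·(-33.473208 + (-456.467642)) = -118.723216
y(1.38) ≈ -118.7232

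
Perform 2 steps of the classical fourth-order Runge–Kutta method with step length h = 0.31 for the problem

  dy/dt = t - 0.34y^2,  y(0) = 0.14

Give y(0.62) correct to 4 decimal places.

0.3230

RK4: k1 = f(t_n, y_n); k2 = f(t_n + h/2, y_n + (h/2)·k1); k3 = f(t_n + h/2, y_n + (h/2)·k2); k4 = f(t_n + h, y_n + h·k3); y_{n+1} = y_n + (h/6)·(k1 + 2k2 + 2k3 + k4).
t=0.000000, y=0.140000:
  k1 = f(0.000000, 0.140000) = -0.006664
  k2 = f(0.155000, 0.138967) = 0.148434
  k3 = f(0.155000, 0.163007) = 0.145966
  k4 = f(0.310000, 0.185249) = 0.298332
  y ← 0.140000 + (0.31/6)·(k1 + 2k2 + 2k3 + k4) = 0.185491
t=0.310000, y=0.185491:
  k1 = f(0.310000, 0.185491) = 0.298302
  k2 = f(0.465000, 0.231728) = 0.446743
  k3 = f(0.465000, 0.254736) = 0.442937
  k4 = f(0.620000, 0.322801) = 0.584572
  y ← 0.185491 + (0.31/6)·(k1 + 2k2 + 2k3 + k4) = 0.323040
y(0.62) ≈ 0.3230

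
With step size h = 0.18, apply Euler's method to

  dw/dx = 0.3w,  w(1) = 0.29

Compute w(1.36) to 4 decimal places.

Euler: w_{n+1} = w_n + h·f(x_n, w_n).
x=1.000000, w=0.290000: f=0.087000 → w ← 0.290000 + 0.18·0.087000 = 0.305660
x=1.180000, w=0.305660: f=0.091698 → w ← 0.305660 + 0.18·0.091698 = 0.322166
w(1.36) ≈ 0.3222

0.3222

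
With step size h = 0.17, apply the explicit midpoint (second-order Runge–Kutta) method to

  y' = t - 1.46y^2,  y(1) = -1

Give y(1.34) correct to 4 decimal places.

-1.1870

Midpoint: k1 = f(t_n, y_n); k2 = f(t_n + h/2, y_n + (h/2)·k1); y_{n+1} = y_n + h·k2.
t=1.000000, y=-1.000000:
  k1 = f(1.000000, -1.000000) = -0.460000
  k2 = f(1.085000, -1.039100) = -0.491404
  y ← -1.000000 + 0.17·(-0.491404) = -1.083539
t=1.170000, y=-1.083539:
  k1 = f(1.170000, -1.083539) = -0.544122
  k2 = f(1.255000, -1.129789) = -0.608578
  y ← -1.083539 + 0.17·(-0.608578) = -1.186997
y(1.34) ≈ -1.1870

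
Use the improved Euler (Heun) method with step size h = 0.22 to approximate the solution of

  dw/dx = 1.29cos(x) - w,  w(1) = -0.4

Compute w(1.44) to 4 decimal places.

Heun: k1 = f(x_n, w_n); k2 = f(x_n + h, w_n + h·k1); w_{n+1} = w_n + (h/2)·(k1 + k2).
x=1.000000, w=-0.400000:
  k1 = f(1.000000, -0.400000) = 1.096990
  k2 = f(1.220000, -0.158662) = 0.601965
  w ← -0.400000 + (0.22/2)·(1.096990 + 0.601965) = -0.213115
x=1.220000, w=-0.213115:
  k1 = f(1.220000, -0.213115) = 0.656418
  k2 = f(1.440000, -0.068703) = 0.236950
  w ← -0.213115 + (0.22/2)·(0.656418 + 0.236950) = -0.114845
w(1.44) ≈ -0.1148

-0.1148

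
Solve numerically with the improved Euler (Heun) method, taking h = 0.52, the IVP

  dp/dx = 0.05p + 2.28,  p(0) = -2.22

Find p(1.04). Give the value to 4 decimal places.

Heun: k1 = f(x_n, p_n); k2 = f(x_n + h, p_n + h·k1); p_{n+1} = p_n + (h/2)·(k1 + k2).
x=0.000000, p=-2.220000:
  k1 = f(0.000000, -2.220000) = 2.169000
  k2 = f(0.520000, -1.092120) = 2.225394
  p ← -2.220000 + (0.52/2)·(2.169000 + 2.225394) = -1.077458
x=0.520000, p=-1.077458:
  k1 = f(0.520000, -1.077458) = 2.226127
  k2 = f(1.040000, 0.080129) = 2.284006
  p ← -1.077458 + (0.52/2)·(2.226127 + 2.284006) = 0.095177
p(1.04) ≈ 0.0952

0.0952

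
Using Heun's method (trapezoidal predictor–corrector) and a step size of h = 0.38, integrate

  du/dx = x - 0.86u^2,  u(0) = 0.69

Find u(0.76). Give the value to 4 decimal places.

Heun: k1 = f(x_n, u_n); k2 = f(x_n + h, u_n + h·k1); u_{n+1} = u_n + (h/2)·(k1 + k2).
x=0.000000, u=0.690000:
  k1 = f(0.000000, 0.690000) = -0.409446
  k2 = f(0.380000, 0.534411) = 0.134389
  u ← 0.690000 + (0.38/2)·(-0.409446 + 0.134389) = 0.637739
x=0.380000, u=0.637739:
  k1 = f(0.380000, 0.637739) = 0.030228
  k2 = f(0.760000, 0.649226) = 0.397515
  u ← 0.637739 + (0.38/2)·(0.030228 + 0.397515) = 0.719010
u(0.76) ≈ 0.7190

0.7190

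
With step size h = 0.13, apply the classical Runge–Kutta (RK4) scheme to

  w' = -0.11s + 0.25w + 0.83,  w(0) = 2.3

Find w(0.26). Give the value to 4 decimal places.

RK4: k1 = f(s_n, w_n); k2 = f(s_n + h/2, w_n + (h/2)·k1); k3 = f(s_n + h/2, w_n + (h/2)·k2); k4 = f(s_n + h, w_n + h·k3); w_{n+1} = w_n + (h/6)·(k1 + 2k2 + 2k3 + k4).
s=0.000000, w=2.300000:
  k1 = f(0.000000, 2.300000) = 1.405000
  k2 = f(0.065000, 2.391325) = 1.420681
  k3 = f(0.065000, 2.392344) = 1.420936
  k4 = f(0.130000, 2.484722) = 1.436880
  w ← 2.300000 + (0.13/6)·(k1 + 2k2 + 2k3 + k4) = 2.484711
s=0.130000, w=2.484711:
  k1 = f(0.130000, 2.484711) = 1.436878
  k2 = f(0.195000, 2.578108) = 1.453077
  k3 = f(0.195000, 2.579161) = 1.453340
  k4 = f(0.260000, 2.673645) = 1.469811
  w ← 2.484711 + (0.13/6)·(k1 + 2k2 + 2k3 + k4) = 2.673634
w(0.26) ≈ 2.6736

2.6736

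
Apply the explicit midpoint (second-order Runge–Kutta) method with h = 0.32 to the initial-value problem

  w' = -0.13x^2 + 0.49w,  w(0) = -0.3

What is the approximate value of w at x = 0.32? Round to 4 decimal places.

-0.3518

Midpoint: k1 = f(x_n, w_n); k2 = f(x_n + h/2, w_n + (h/2)·k1); w_{n+1} = w_n + h·k2.
x=0.000000, w=-0.300000:
  k1 = f(0.000000, -0.300000) = -0.147000
  k2 = f(0.160000, -0.323520) = -0.161853
  w ← -0.300000 + 0.32·(-0.161853) = -0.351793
w(0.32) ≈ -0.3518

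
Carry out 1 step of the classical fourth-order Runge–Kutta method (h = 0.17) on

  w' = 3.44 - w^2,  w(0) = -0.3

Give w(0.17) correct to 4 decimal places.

0.2799

RK4: k1 = f(x_n, w_n); k2 = f(x_n + h/2, w_n + (h/2)·k1); k3 = f(x_n + h/2, w_n + (h/2)·k2); k4 = f(x_n + h, w_n + h·k3); w_{n+1} = w_n + (h/6)·(k1 + 2k2 + 2k3 + k4).
x=0.000000, w=-0.300000:
  k1 = f(0.000000, -0.300000) = 3.350000
  k2 = f(0.085000, -0.015250) = 3.439767
  k3 = f(0.085000, -0.007620) = 3.439942
  k4 = f(0.170000, 0.284790) = 3.358895
  w ← -0.300000 + (0.17/6)·(k1 + 2k2 + 2k3 + k4) = 0.279936
w(0.17) ≈ 0.2799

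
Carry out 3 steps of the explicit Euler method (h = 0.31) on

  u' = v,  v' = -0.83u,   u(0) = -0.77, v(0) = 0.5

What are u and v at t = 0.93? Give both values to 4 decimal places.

Euler on (u,v): u_{n+1} = u_n + h·u', v_{n+1} = v_n + h·v'.
0.000000: (-0.770000, 0.500000); f=(0.500000, 0.639100) → (-0.615000, 0.698121)
0.310000: (-0.615000, 0.698121); f=(0.698121, 0.510450) → (-0.398582, 0.856360)
0.620000: (-0.398582, 0.856360); f=(0.856360, 0.330823) → (-0.133111, 0.958916)
(u(0.93), v(0.93)) ≈ (-0.1331, 0.9589)

-0.1331, 0.9589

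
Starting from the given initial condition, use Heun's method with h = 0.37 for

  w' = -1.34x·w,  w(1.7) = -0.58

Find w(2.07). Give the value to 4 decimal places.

-0.2888

Heun: k1 = f(x_n, w_n); k2 = f(x_n + h, w_n + h·k1); w_{n+1} = w_n + (h/2)·(k1 + k2).
x=1.700000, w=-0.580000:
  k1 = f(1.700000, -0.580000) = 1.321240
  k2 = f(2.070000, -0.091141) = 0.252807
  w ← -0.580000 + (0.37/2)·(1.321240 + 0.252807) = -0.288801
w(2.07) ≈ -0.2888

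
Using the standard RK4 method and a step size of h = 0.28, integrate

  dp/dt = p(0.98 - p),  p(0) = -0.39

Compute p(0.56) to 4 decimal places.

RK4: k1 = f(t_n, p_n); k2 = f(t_n + h/2, p_n + (h/2)·k1); k3 = f(t_n + h/2, p_n + (h/2)·k2); k4 = f(t_n + h, p_n + h·k3); p_{n+1} = p_n + (h/6)·(k1 + 2k2 + 2k3 + k4).
t=0.000000, p=-0.390000:
  k1 = f(0.000000, -0.390000) = -0.534300
  k2 = f(0.140000, -0.464802) = -0.671547
  k3 = f(0.140000, -0.484017) = -0.708608
  k4 = f(0.280000, -0.588410) = -0.922869
  p ← -0.390000 + (0.28/6)·(k1 + 2k2 + 2k3 + k4) = -0.586816
t=0.280000, p=-0.586816:
  k1 = f(0.280000, -0.586816) = -0.919432
  k2 = f(0.420000, -0.715536) = -1.213217
  k3 = f(0.420000, -0.756666) = -1.314076
  k4 = f(0.560000, -0.954757) = -1.847223
  p ← -0.586816 + (0.28/6)·(k1 + 2k2 + 2k3 + k4) = -0.951807
p(0.56) ≈ -0.9518

-0.9518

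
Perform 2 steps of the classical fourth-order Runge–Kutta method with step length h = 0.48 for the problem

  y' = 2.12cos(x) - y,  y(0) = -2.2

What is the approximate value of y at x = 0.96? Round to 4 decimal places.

RK4: k1 = f(x_n, y_n); k2 = f(x_n + h/2, y_n + (h/2)·k1); k3 = f(x_n + h/2, y_n + (h/2)·k2); k4 = f(x_n + h, y_n + h·k3); y_{n+1} = y_n + (h/6)·(k1 + 2k2 + 2k3 + k4).
x=0.000000, y=-2.200000:
  k1 = f(0.000000, -2.200000) = 4.320000
  k2 = f(0.240000, -1.163200) = 3.222437
  k3 = f(0.240000, -1.426615) = 3.485852
  k4 = f(0.480000, -0.526791) = 2.407220
  y ← -2.200000 + (0.48/6)·(k1 + 2k2 + 2k3 + k4) = -0.588496
x=0.480000, y=-0.588496:
  k1 = f(0.480000, -0.588496) = 2.468925
  k2 = f(0.720000, 0.004046) = 1.589782
  k3 = f(0.720000, -0.206949) = 1.800777
  k4 = f(0.960000, 0.275877) = 0.939986
  y ← -0.588496 + (0.48/6)·(k1 + 2k2 + 2k3 + k4) = 0.226706
y(0.96) ≈ 0.2267

0.2267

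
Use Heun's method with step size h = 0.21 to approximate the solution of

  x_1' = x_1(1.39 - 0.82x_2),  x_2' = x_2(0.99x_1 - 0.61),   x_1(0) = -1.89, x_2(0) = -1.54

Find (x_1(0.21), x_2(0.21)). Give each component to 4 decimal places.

Heun on (x_1,x_2): k1 = f(x_n, state_n); k2 = f(x_n + h, state_n + h·k1); state_{n+1} = state_n + (h/2)·(k1 + k2).
0.000000: (-1.890000, -1.540000)
  k1 = (-5.013792, 3.820894)
  predictor → (-2.942896, -0.737612)
  k2 = (-5.870613, 2.598953)
  → (-3.032863, -0.865916)
(x_1(0.21), x_2(0.21)) ≈ (-3.0329, -0.8659)

-3.0329, -0.8659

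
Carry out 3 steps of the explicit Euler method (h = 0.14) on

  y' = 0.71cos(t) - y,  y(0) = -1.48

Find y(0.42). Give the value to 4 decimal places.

-0.6877

Euler: y_{n+1} = y_n + h·f(t_n, y_n).
t=0.000000, y=-1.480000: f=2.190000 → y ← -1.480000 + 0.14·2.190000 = -1.173400
t=0.140000, y=-1.173400: f=1.876453 → y ← -1.173400 + 0.14·1.876453 = -0.910697
t=0.280000, y=-0.910697: f=1.593046 → y ← -0.910697 + 0.14·1.593046 = -0.687670
y(0.42) ≈ -0.6877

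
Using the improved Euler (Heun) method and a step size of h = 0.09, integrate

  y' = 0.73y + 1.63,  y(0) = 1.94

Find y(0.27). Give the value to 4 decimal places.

2.8484

Heun: k1 = f(t_n, y_n); k2 = f(t_n + h, y_n + h·k1); y_{n+1} = y_n + (h/2)·(k1 + k2).
t=0.000000, y=1.940000:
  k1 = f(0.000000, 1.940000) = 3.046200
  k2 = f(0.090000, 2.214158) = 3.246335
  y ← 1.940000 + (0.09/2)·(3.046200 + 3.246335) = 2.223164
t=0.090000, y=2.223164:
  k1 = f(0.090000, 2.223164) = 3.252910
  k2 = f(0.180000, 2.515926) = 3.466626
  y ← 2.223164 + (0.09/2)·(3.252910 + 3.466626) = 2.525543
t=0.180000, y=2.525543:
  k1 = f(0.180000, 2.525543) = 3.473647
  k2 = f(0.270000, 2.838171) = 3.701865
  y ← 2.525543 + (0.09/2)·(3.473647 + 3.701865) = 2.848441
y(0.27) ≈ 2.8484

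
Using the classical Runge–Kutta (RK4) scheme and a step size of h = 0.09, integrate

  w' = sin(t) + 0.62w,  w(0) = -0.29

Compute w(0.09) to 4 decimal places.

RK4: k1 = f(t_n, w_n); k2 = f(t_n + h/2, w_n + (h/2)·k1); k3 = f(t_n + h/2, w_n + (h/2)·k2); k4 = f(t_n + h, w_n + h·k3); w_{n+1} = w_n + (h/6)·(k1 + 2k2 + 2k3 + k4).
t=0.000000, w=-0.290000:
  k1 = f(0.000000, -0.290000) = -0.179800
  k2 = f(0.045000, -0.298091) = -0.139832
  k3 = f(0.045000, -0.296292) = -0.138716
  k4 = f(0.090000, -0.302484) = -0.097662
  w ← -0.290000 + (0.09/6)·(k1 + 2k2 + 2k3 + k4) = -0.302518
w(0.09) ≈ -0.3025

-0.3025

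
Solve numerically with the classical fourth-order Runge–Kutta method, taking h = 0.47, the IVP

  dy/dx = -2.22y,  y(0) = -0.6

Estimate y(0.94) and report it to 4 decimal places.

-0.0782

RK4: k1 = f(x_n, y_n); k2 = f(x_n + h/2, y_n + (h/2)·k1); k3 = f(x_n + h/2, y_n + (h/2)·k2); k4 = f(x_n + h, y_n + h·k3); y_{n+1} = y_n + (h/6)·(k1 + 2k2 + 2k3 + k4).
x=0.000000, y=-0.600000:
  k1 = f(0.000000, -0.600000) = 1.332000
  k2 = f(0.235000, -0.286980) = 0.637096
  k3 = f(0.235000, -0.450283) = 0.999627
  k4 = f(0.470000, -0.130175) = 0.288989
  y ← -0.600000 + (0.47/6)·(k1 + 2k2 + 2k3 + k4) = -0.216603
x=0.470000, y=-0.216603:
  k1 = f(0.470000, -0.216603) = 0.480858
  k2 = f(0.705000, -0.103601) = 0.229994
  k3 = f(0.705000, -0.162554) = 0.360870
  k4 = f(0.940000, -0.046994) = 0.104326
  y ← -0.216603 + (0.47/6)·(k1 + 2k2 + 2k3 + k4) = -0.078194
y(0.94) ≈ -0.0782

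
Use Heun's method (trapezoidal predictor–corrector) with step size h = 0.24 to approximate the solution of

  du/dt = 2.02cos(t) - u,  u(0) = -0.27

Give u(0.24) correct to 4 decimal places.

Heun: k1 = f(t_n, u_n); k2 = f(t_n + h, u_n + h·k1); u_{n+1} = u_n + (h/2)·(k1 + k2).
t=0.000000, u=-0.270000:
  k1 = f(0.000000, -0.270000) = 2.290000
  k2 = f(0.240000, 0.279600) = 1.682503
  u ← -0.270000 + (0.24/2)·(2.290000 + 1.682503) = 0.206700
u(0.24) ≈ 0.2067

0.2067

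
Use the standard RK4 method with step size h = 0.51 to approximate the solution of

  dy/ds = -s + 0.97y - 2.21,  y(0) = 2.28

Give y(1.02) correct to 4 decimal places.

1.5395

RK4: k1 = f(s_n, y_n); k2 = f(s_n + h/2, y_n + (h/2)·k1); k3 = f(s_n + h/2, y_n + (h/2)·k2); k4 = f(s_n + h, y_n + h·k3); y_{n+1} = y_n + (h/6)·(k1 + 2k2 + 2k3 + k4).
s=0.000000, y=2.280000:
  k1 = f(0.000000, 2.280000) = 0.001600
  k2 = f(0.255000, 2.280408) = -0.253004
  k3 = f(0.255000, 2.215484) = -0.315981
  k4 = f(0.510000, 2.118850) = -0.664716
  y ← 2.280000 + (0.51/6)·(k1 + 2k2 + 2k3 + k4) = 2.126908
s=0.510000, y=2.126908:
  k1 = f(0.510000, 2.126908) = -0.656899
  k2 = f(0.765000, 1.959398) = -1.074384
  k3 = f(0.765000, 1.852940) = -1.177648
  k4 = f(1.020000, 1.526307) = -1.749482
  y ← 2.126908 + (0.51/6)·(k1 + 2k2 + 2k3 + k4) = 1.539520
y(1.02) ≈ 1.5395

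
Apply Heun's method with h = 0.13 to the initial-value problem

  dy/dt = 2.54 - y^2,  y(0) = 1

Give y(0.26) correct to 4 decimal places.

1.2987

Heun: k1 = f(t_n, y_n); k2 = f(t_n + h, y_n + h·k1); y_{n+1} = y_n + (h/2)·(k1 + k2).
t=0.000000, y=1.000000:
  k1 = f(0.000000, 1.000000) = 1.540000
  k2 = f(0.130000, 1.200200) = 1.099520
  y ← 1.000000 + (0.13/2)·(1.540000 + 1.099520) = 1.171569
t=0.130000, y=1.171569:
  k1 = f(0.130000, 1.171569) = 1.167427
  k2 = f(0.260000, 1.323334) = 0.788786
  y ← 1.171569 + (0.13/2)·(1.167427 + 0.788786) = 1.298723
y(0.26) ≈ 1.2987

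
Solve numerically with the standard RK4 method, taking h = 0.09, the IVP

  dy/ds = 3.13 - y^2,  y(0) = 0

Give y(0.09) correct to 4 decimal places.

RK4: k1 = f(s_n, y_n); k2 = f(s_n + h/2, y_n + (h/2)·k1); k3 = f(s_n + h/2, y_n + (h/2)·k2); k4 = f(s_n + h, y_n + h·k3); y_{n+1} = y_n + (h/6)·(k1 + 2k2 + 2k3 + k4).
s=0.000000, y=0.000000:
  k1 = f(0.000000, 0.000000) = 3.130000
  k2 = f(0.045000, 0.140850) = 3.110161
  k3 = f(0.045000, 0.139957) = 3.110412
  k4 = f(0.090000, 0.279937) = 3.051635
  y ← 0.000000 + (0.09/6)·(k1 + 2k2 + 2k3 + k4) = 0.279342
y(0.09) ≈ 0.2793

0.2793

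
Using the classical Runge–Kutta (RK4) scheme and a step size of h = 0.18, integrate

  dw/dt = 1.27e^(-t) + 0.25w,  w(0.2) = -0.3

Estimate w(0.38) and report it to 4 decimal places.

-0.1385

RK4: k1 = f(t_n, w_n); k2 = f(t_n + h/2, w_n + (h/2)·k1); k3 = f(t_n + h/2, w_n + (h/2)·k2); k4 = f(t_n + h, w_n + h·k3); w_{n+1} = w_n + (h/6)·(k1 + 2k2 + 2k3 + k4).
t=0.200000, w=-0.300000:
  k1 = f(0.200000, -0.300000) = 0.964788
  k2 = f(0.290000, -0.213169) = 0.897002
  k3 = f(0.290000, -0.219270) = 0.895477
  k4 = f(0.380000, -0.138814) = 0.833800
  w ← -0.300000 + (0.18/6)·(k1 + 2k2 + 2k3 + k4) = -0.138494
w(0.38) ≈ -0.1385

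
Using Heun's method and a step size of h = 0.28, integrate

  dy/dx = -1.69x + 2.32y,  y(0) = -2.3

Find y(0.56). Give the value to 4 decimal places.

Heun: k1 = f(x_n, y_n); k2 = f(x_n + h, y_n + h·k1); y_{n+1} = y_n + (h/2)·(k1 + k2).
x=0.000000, y=-2.300000:
  k1 = f(0.000000, -2.300000) = -5.336000
  k2 = f(0.280000, -3.794080) = -9.275466
  y ← -2.300000 + (0.28/2)·(-5.336000 + (-9.275466)) = -4.345605
x=0.280000, y=-4.345605:
  k1 = f(0.280000, -4.345605) = -10.555004
  k2 = f(0.560000, -7.301006) = -17.884735
  y ← -4.345605 + (0.28/2)·(-10.555004 + (-17.884735)) = -8.327169
y(0.56) ≈ -8.3272

-8.3272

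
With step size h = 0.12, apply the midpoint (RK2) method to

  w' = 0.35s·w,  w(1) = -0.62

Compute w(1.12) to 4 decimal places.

-0.6482

Midpoint: k1 = f(s_n, w_n); k2 = f(s_n + h/2, w_n + (h/2)·k1); w_{n+1} = w_n + h·k2.
s=1.000000, w=-0.620000:
  k1 = f(1.000000, -0.620000) = -0.217000
  k2 = f(1.060000, -0.633020) = -0.234850
  w ← -0.620000 + 0.12·(-0.234850) = -0.648182
w(1.12) ≈ -0.6482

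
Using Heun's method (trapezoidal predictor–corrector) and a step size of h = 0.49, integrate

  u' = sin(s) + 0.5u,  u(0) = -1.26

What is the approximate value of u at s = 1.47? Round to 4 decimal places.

Heun: k1 = f(s_n, u_n); k2 = f(s_n + h, u_n + h·k1); u_{n+1} = u_n + (h/2)·(k1 + k2).
s=0.000000, u=-1.260000:
  k1 = f(0.000000, -1.260000) = -0.630000
  k2 = f(0.490000, -1.568700) = -0.313724
  u ← -1.260000 + (0.49/2)·(-0.630000 + (-0.313724)) = -1.491212
s=0.490000, u=-1.491212:
  k1 = f(0.490000, -1.491212) = -0.274980
  k2 = f(0.980000, -1.625953) = 0.017521
  u ← -1.491212 + (0.49/2)·(-0.274980 + 0.017521) = -1.554290
s=0.980000, u=-1.554290:
  k1 = f(0.980000, -1.554290) = 0.053352
  k2 = f(1.470000, -1.528147) = 0.230851
  u ← -1.554290 + (0.49/2)·(0.053352 + 0.230851) = -1.484660
u(1.47) ≈ -1.4847

-1.4847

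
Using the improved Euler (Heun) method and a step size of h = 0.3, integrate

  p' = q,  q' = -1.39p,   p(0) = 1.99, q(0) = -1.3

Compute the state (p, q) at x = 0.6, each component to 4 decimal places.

0.7687, -2.5357

Heun on (p,q): k1 = f(x_n, state_n); k2 = f(x_n + h, state_n + h·k1); state_{n+1} = state_n + (h/2)·(k1 + k2).
0.000000: (1.990000, -1.300000)
  k1 = (-1.300000, -2.766100)
  predictor → (1.600000, -2.129830)
  k2 = (-2.129830, -2.224000)
  → (1.475526, -2.048515)
0.300000: (1.475526, -2.048515)
  k1 = (-2.048515, -2.050980)
  predictor → (0.860971, -2.663809)
  k2 = (-2.663809, -1.196750)
  → (0.768677, -2.535675)
(p(0.6), q(0.6)) ≈ (0.7687, -2.5357)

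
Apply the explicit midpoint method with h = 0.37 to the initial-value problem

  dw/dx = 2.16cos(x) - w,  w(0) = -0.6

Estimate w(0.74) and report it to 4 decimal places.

Midpoint: k1 = f(x_n, w_n); k2 = f(x_n + h/2, w_n + (h/2)·k1); w_{n+1} = w_n + h·k2.
x=0.000000, w=-0.600000:
  k1 = f(0.000000, -0.600000) = 2.760000
  k2 = f(0.185000, -0.089400) = 2.212542
  w ← -0.600000 + 0.37·2.212542 = 0.218641
x=0.370000, w=0.218641:
  k1 = f(0.370000, 0.218641) = 1.795186
  k2 = f(0.555000, 0.550750) = 1.285035
  w ← 0.218641 + 0.37·1.285035 = 0.694104
w(0.74) ≈ 0.6941

0.6941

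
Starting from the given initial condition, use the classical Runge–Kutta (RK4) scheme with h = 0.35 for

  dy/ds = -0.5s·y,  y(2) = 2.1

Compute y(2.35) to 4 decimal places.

RK4: k1 = f(s_n, y_n); k2 = f(s_n + h/2, y_n + (h/2)·k1); k3 = f(s_n + h/2, y_n + (h/2)·k2); k4 = f(s_n + h, y_n + h·k3); y_{n+1} = y_n + (h/6)·(k1 + 2k2 + 2k3 + k4).
s=2.000000, y=2.100000:
  k1 = f(2.000000, 2.100000) = -2.100000
  k2 = f(2.175000, 1.732500) = -1.884094
  k3 = f(2.175000, 1.770284) = -1.925183
  k4 = f(2.350000, 1.426186) = -1.675768
  y ← 2.100000 + (0.35/6)·(k1 + 2k2 + 2k3 + k4) = 1.435331
y(2.35) ≈ 1.4353

1.4353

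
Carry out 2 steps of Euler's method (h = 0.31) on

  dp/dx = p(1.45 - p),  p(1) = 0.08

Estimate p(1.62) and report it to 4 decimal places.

Euler: p_{n+1} = p_n + h·f(x_n, p_n).
x=1.000000, p=0.080000: f=0.109600 → p ← 0.080000 + 0.31·0.109600 = 0.113976
x=1.310000, p=0.113976: f=0.152275 → p ← 0.113976 + 0.31·0.152275 = 0.161181
p(1.62) ≈ 0.1612

0.1612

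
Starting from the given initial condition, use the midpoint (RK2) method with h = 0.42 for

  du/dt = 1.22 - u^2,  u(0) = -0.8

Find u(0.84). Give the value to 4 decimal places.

Midpoint: k1 = f(t_n, u_n); k2 = f(t_n + h/2, u_n + (h/2)·k1); u_{n+1} = u_n + h·k2.
t=0.000000, u=-0.800000:
  k1 = f(0.000000, -0.800000) = 0.580000
  k2 = f(0.210000, -0.678200) = 0.760045
  u ← -0.800000 + 0.42·0.760045 = -0.480781
t=0.420000, u=-0.480781:
  k1 = f(0.420000, -0.480781) = 0.988849
  k2 = f(0.630000, -0.273123) = 1.145404
  u ← -0.480781 + 0.42·1.145404 = 0.000288
u(0.84) ≈ 0.0003

0.0003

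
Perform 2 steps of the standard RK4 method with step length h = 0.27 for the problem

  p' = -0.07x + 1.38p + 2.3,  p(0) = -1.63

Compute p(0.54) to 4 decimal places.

-1.6027

RK4: k1 = f(x_n, p_n); k2 = f(x_n + h/2, p_n + (h/2)·k1); k3 = f(x_n + h/2, p_n + (h/2)·k2); k4 = f(x_n + h, p_n + h·k3); p_{n+1} = p_n + (h/6)·(k1 + 2k2 + 2k3 + k4).
x=0.000000, p=-1.630000:
  k1 = f(0.000000, -1.630000) = 0.050600
  k2 = f(0.135000, -1.623169) = 0.050577
  k3 = f(0.135000, -1.623172) = 0.050572
  k4 = f(0.270000, -1.616345) = 0.050543
  p ← -1.630000 + (0.27/6)·(k1 + 2k2 + 2k3 + k4) = -1.616345
x=0.270000, p=-1.616345:
  k1 = f(0.270000, -1.616345) = 0.050544
  k2 = f(0.405000, -1.609522) = 0.050510
  k3 = f(0.405000, -1.609526) = 0.050504
  k4 = f(0.540000, -1.602709) = 0.050461
  p ← -1.616345 + (0.27/6)·(k1 + 2k2 + 2k3 + k4) = -1.602709
p(0.54) ≈ -1.6027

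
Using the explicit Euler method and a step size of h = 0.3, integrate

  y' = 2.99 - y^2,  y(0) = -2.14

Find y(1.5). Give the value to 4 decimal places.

Euler: y_{n+1} = y_n + h·f(t_n, y_n).
t=0.000000, y=-2.140000: f=-1.589600 → y ← -2.140000 + 0.3·(-1.589600) = -2.616880
t=0.300000, y=-2.616880: f=-3.858061 → y ← -2.616880 + 0.3·(-3.858061) = -3.774298
t=0.600000, y=-3.774298: f=-11.255328 → y ← -3.774298 + 0.3·(-11.255328) = -7.150897
t=0.900000, y=-7.150897: f=-48.145321 → y ← -7.150897 + 0.3·(-48.145321) = -21.594493
t=1.200000, y=-21.594493: f=-463.332124 → y ← -21.594493 + 0.3·(-463.332124) = -160.594130
y(1.5) ≈ -160.5941

-160.5941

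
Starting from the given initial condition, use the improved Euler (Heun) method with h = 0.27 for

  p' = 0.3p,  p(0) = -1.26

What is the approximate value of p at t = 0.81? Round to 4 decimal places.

-1.6062

Heun: k1 = f(t_n, p_n); k2 = f(t_n + h, p_n + h·k1); p_{n+1} = p_n + (h/2)·(k1 + k2).
t=0.000000, p=-1.260000:
  k1 = f(0.000000, -1.260000) = -0.378000
  k2 = f(0.270000, -1.362060) = -0.408618
  p ← -1.260000 + (0.27/2)·(-0.378000 + (-0.408618)) = -1.366193
t=0.270000, p=-1.366193:
  k1 = f(0.270000, -1.366193) = -0.409858
  k2 = f(0.540000, -1.476855) = -0.443057
  p ← -1.366193 + (0.27/2)·(-0.409858 + (-0.443057)) = -1.481337
t=0.540000, p=-1.481337:
  k1 = f(0.540000, -1.481337) = -0.444401
  k2 = f(0.810000, -1.601325) = -0.480398
  p ← -1.481337 + (0.27/2)·(-0.444401 + (-0.480398)) = -1.606185
p(0.81) ≈ -1.6062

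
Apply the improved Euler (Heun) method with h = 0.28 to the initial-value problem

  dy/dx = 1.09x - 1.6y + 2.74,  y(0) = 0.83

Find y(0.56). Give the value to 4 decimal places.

1.4739

Heun: k1 = f(x_n, y_n); k2 = f(x_n + h, y_n + h·k1); y_{n+1} = y_n + (h/2)·(k1 + k2).
x=0.000000, y=0.830000:
  k1 = f(0.000000, 0.830000) = 1.412000
  k2 = f(0.280000, 1.225360) = 1.084624
  y ← 0.830000 + (0.28/2)·(1.412000 + 1.084624) = 1.179527
x=0.280000, y=1.179527:
  k1 = f(0.280000, 1.179527) = 1.157956
  k2 = f(0.560000, 1.503755) = 0.944392
  y ← 1.179527 + (0.28/2)·(1.157956 + 0.944392) = 1.473856
y(0.56) ≈ 1.4739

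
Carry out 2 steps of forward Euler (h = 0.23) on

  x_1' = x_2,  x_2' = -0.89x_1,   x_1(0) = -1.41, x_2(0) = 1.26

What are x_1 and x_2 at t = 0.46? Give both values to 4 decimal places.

-0.7640, 1.7779

Euler on (x_1,x_2): x_1_{n+1} = x_1_n + h·x_1', x_2_{n+1} = x_2_n + h·x_2'.
0.000000: (-1.410000, 1.260000); f=(1.260000, 1.254900) → (-1.120200, 1.548627)
0.230000: (-1.120200, 1.548627); f=(1.548627, 0.996978) → (-0.764016, 1.777932)
(x_1(0.46), x_2(0.46)) ≈ (-0.7640, 1.7779)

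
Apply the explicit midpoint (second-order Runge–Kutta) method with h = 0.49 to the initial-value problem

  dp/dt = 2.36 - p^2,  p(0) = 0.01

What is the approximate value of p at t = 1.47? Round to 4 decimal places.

1.3986

Midpoint: k1 = f(t_n, p_n); k2 = f(t_n + h/2, p_n + (h/2)·k1); p_{n+1} = p_n + h·k2.
t=0.000000, p=0.010000:
  k1 = f(0.000000, 0.010000) = 2.359900
  k2 = f(0.245000, 0.588175) = 2.014050
  p ← 0.010000 + 0.49·2.014050 = 0.996884
t=0.490000, p=0.996884:
  k1 = f(0.490000, 0.996884) = 1.366222
  k2 = f(0.735000, 1.331609) = 0.586819
  p ← 0.996884 + 0.49·0.586819 = 1.284425
t=0.980000, p=1.284425:
  k1 = f(0.980000, 1.284425) = 0.710251
  k2 = f(1.225000, 1.458437) = 0.232962
  p ← 1.284425 + 0.49·0.232962 = 1.398577
p(1.47) ≈ 1.3986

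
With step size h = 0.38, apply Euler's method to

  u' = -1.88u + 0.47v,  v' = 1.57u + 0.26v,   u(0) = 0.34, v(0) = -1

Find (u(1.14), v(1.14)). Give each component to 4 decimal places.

Euler on (u,v): u_{n+1} = u_n + h·u', v_{n+1} = v_n + h·v'.
0.000000: (0.340000, -1.000000); f=(-1.109200, 0.273800) → (-0.081496, -0.895956)
0.380000: (-0.081496, -0.895956); f=(-0.267887, -0.360897) → (-0.183293, -1.033097)
0.760000: (-0.183293, -1.033097); f=(-0.140965, -0.556375) → (-0.236860, -1.244520)
(u(1.14), v(1.14)) ≈ (-0.2369, -1.2445)

-0.2369, -1.2445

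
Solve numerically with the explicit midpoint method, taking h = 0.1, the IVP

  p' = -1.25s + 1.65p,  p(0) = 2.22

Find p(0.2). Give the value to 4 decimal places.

3.0567

Midpoint: k1 = f(s_n, p_n); k2 = f(s_n + h/2, p_n + (h/2)·k1); p_{n+1} = p_n + h·k2.
s=0.000000, p=2.220000:
  k1 = f(0.000000, 2.220000) = 3.663000
  k2 = f(0.050000, 2.403150) = 3.902697
  p ← 2.220000 + 0.1·3.902697 = 2.610270
s=0.100000, p=2.610270:
  k1 = f(0.100000, 2.610270) = 4.181945
  k2 = f(0.150000, 2.819367) = 4.464456
  p ← 2.610270 + 0.1·4.464456 = 3.056715
p(0.2) ≈ 3.0567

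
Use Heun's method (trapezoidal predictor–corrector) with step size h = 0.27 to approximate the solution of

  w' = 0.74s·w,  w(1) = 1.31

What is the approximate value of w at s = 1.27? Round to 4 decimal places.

Heun: k1 = f(s_n, w_n); k2 = f(s_n + h, w_n + h·k1); w_{n+1} = w_n + (h/2)·(k1 + k2).
s=1.000000, w=1.310000:
  k1 = f(1.000000, 1.310000) = 0.969400
  k2 = f(1.270000, 1.571738) = 1.477119
  w ← 1.310000 + (0.27/2)·(0.969400 + 1.477119) = 1.640280
w(1.27) ≈ 1.6403

1.6403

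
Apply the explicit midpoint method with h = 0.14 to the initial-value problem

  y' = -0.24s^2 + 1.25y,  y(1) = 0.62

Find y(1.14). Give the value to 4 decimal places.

0.6966

Midpoint: k1 = f(s_n, y_n); k2 = f(s_n + h/2, y_n + (h/2)·k1); y_{n+1} = y_n + h·k2.
s=1.000000, y=0.620000:
  k1 = f(1.000000, 0.620000) = 0.535000
  k2 = f(1.070000, 0.657450) = 0.547036
  y ← 0.620000 + 0.14·0.547036 = 0.696585
y(1.14) ≈ 0.6966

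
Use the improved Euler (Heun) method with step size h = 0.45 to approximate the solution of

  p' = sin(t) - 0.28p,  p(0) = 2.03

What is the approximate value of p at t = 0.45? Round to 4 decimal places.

Heun: k1 = f(t_n, p_n); k2 = f(t_n + h, p_n + h·k1); p_{n+1} = p_n + (h/2)·(k1 + k2).
t=0.000000, p=2.030000:
  k1 = f(0.000000, 2.030000) = -0.568400
  k2 = f(0.450000, 1.774220) = -0.061816
  p ← 2.030000 + (0.45/2)·(-0.568400 + (-0.061816)) = 1.888201
p(0.45) ≈ 1.8882

1.8882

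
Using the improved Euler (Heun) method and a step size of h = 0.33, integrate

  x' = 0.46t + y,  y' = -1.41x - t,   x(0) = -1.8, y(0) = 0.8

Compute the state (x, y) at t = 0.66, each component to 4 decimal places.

-0.7080, 1.8686

Heun on (x,y): k1 = f(t_n, state_n); k2 = f(t_n + h, state_n + h·k1); state_{n+1} = state_n + (h/2)·(k1 + k2).
0.000000: (-1.800000, 0.800000)
  k1 = (0.800000, 2.538000)
  predictor → (-1.536000, 1.637540)
  k2 = (1.789340, 1.835760)
  → (-1.372759, 1.521670)
0.330000: (-1.372759, 1.521670)
  k1 = (1.673470, 1.605590)
  predictor → (-0.820514, 2.051515)
  k2 = (2.355115, 0.496924)
  → (-0.708042, 1.868585)
(x(0.66), y(0.66)) ≈ (-0.7080, 1.8686)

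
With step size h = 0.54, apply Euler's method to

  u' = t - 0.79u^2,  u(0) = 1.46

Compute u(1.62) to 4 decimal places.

1.0793

Euler: u_{n+1} = u_n + h·f(t_n, u_n).
t=0.000000, u=1.460000: f=-1.683964 → u ← 1.460000 + 0.54·(-1.683964) = 0.550659
t=0.540000, u=0.550659: f=0.300452 → u ← 0.550659 + 0.54·0.300452 = 0.712903
t=1.080000, u=0.712903: f=0.678497 → u ← 0.712903 + 0.54·0.678497 = 1.079292
u(1.62) ≈ 1.0793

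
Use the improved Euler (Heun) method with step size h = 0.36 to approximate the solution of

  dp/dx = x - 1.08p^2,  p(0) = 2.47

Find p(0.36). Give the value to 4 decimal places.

1.3469

Heun: k1 = f(x_n, p_n); k2 = f(x_n + h, p_n + h·k1); p_{n+1} = p_n + (h/2)·(k1 + k2).
x=0.000000, p=2.470000:
  k1 = f(0.000000, 2.470000) = -6.588972
  k2 = f(0.360000, 0.097970) = 0.349634
  p ← 2.470000 + (0.36/2)·(-6.588972 + 0.349634) = 1.346919
p(0.36) ≈ 1.3469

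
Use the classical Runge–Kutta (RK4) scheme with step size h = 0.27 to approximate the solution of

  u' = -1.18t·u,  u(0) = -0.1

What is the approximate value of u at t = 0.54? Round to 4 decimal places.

RK4: k1 = f(t_n, u_n); k2 = f(t_n + h/2, u_n + (h/2)·k1); k3 = f(t_n + h/2, u_n + (h/2)·k2); k4 = f(t_n + h, u_n + h·k3); u_{n+1} = u_n + (h/6)·(k1 + 2k2 + 2k3 + k4).
t=0.000000, u=-0.100000:
  k1 = f(0.000000, -0.100000) = 0.000000
  k2 = f(0.135000, -0.100000) = 0.015930
  k3 = f(0.135000, -0.097849) = 0.015587
  k4 = f(0.270000, -0.095791) = 0.030519
  u ← -0.100000 + (0.27/6)·(k1 + 2k2 + 2k3 + k4) = -0.095790
t=0.270000, u=-0.095790:
  k1 = f(0.270000, -0.095790) = 0.030519
  k2 = f(0.405000, -0.091670) = 0.043809
  k3 = f(0.405000, -0.089876) = 0.042952
  k4 = f(0.540000, -0.084193) = 0.053648
  u ← -0.095790 + (0.27/6)·(k1 + 2k2 + 2k3 + k4) = -0.084194
u(0.54) ≈ -0.0842

-0.0842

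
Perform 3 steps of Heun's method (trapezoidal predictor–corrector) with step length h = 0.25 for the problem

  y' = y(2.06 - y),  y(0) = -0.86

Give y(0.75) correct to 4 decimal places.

Heun: k1 = f(x_n, y_n); k2 = f(x_n + h, y_n + h·k1); y_{n+1} = y_n + (h/2)·(k1 + k2).
x=0.000000, y=-0.860000:
  k1 = f(0.000000, -0.860000) = -2.511200
  k2 = f(0.250000, -1.487800) = -5.278417
  y ← -0.860000 + (0.25/2)·(-2.511200 + (-5.278417)) = -1.833702
x=0.250000, y=-1.833702:
  k1 = f(0.250000, -1.833702) = -7.139890
  k2 = f(0.500000, -3.618675) = -20.549275
  y ← -1.833702 + (0.25/2)·(-7.139890 + (-20.549275)) = -5.294848
x=0.500000, y=-5.294848:
  k1 = f(0.500000, -5.294848) = -38.942798
  k2 = f(0.750000, -15.030547) = -256.880279
  y ← -5.294848 + (0.25/2)·(-38.942798 + (-256.880279)) = -42.272732
y(0.75) ≈ -42.2727

-42.2727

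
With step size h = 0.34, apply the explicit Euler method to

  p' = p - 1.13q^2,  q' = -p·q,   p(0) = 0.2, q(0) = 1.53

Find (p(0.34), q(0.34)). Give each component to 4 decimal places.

-0.6314, 1.4260

Euler on (p,q): p_{n+1} = p_n + h·p', q_{n+1} = q_n + h·q'.
0.000000: (0.200000, 1.530000); f=(-2.445217, -0.306000) → (-0.631374, 1.425960)
(p(0.34), q(0.34)) ≈ (-0.6314, 1.4260)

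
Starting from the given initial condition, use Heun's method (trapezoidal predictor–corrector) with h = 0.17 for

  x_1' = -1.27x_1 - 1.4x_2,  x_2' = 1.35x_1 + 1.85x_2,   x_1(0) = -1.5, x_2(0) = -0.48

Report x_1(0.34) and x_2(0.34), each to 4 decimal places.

Heun on (x_1,x_2): k1 = f(x_n, state_n); k2 = f(x_n + h, state_n + h·k1); state_{n+1} = state_n + (h/2)·(k1 + k2).
0.000000: (-1.500000, -0.480000)
  k1 = (2.577000, -2.913000)
  predictor → (-1.061910, -0.975210)
  k2 = (2.713920, -3.237717)
  → (-1.050272, -1.002811)
0.170000: (-1.050272, -1.002811)
  k1 = (2.737781, -3.273067)
  predictor → (-0.584849, -1.559232)
  k2 = (2.925684, -3.674126)
  → (-0.568877, -1.593322)
(x_1(0.34), x_2(0.34)) ≈ (-0.5689, -1.5933)

-0.5689, -1.5933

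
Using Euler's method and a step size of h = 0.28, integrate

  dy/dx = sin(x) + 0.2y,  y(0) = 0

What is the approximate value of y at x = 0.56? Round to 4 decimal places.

0.0774

Euler: y_{n+1} = y_n + h·f(x_n, y_n).
x=0.000000, y=0.000000: f=0.000000 → y ← 0.000000 + 0.28·0.000000 = 0.000000
x=0.280000, y=0.000000: f=0.276356 → y ← 0.000000 + 0.28·0.276356 = 0.077380
y(0.56) ≈ 0.0774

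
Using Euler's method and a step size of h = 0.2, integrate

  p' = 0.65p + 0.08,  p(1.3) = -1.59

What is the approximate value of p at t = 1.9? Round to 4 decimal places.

Euler: p_{n+1} = p_n + h·f(t_n, p_n).
t=1.300000, p=-1.590000: f=-0.953500 → p ← -1.590000 + 0.2·(-0.953500) = -1.780700
t=1.500000, p=-1.780700: f=-1.077455 → p ← -1.780700 + 0.2·(-1.077455) = -1.996191
t=1.700000, p=-1.996191: f=-1.217524 → p ← -1.996191 + 0.2·(-1.217524) = -2.239696
p(1.9) ≈ -2.2397

-2.2397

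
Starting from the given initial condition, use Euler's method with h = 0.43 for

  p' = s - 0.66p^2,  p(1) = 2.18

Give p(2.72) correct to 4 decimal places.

1.8620

Euler: p_{n+1} = p_n + h·f(s_n, p_n).
s=1.000000, p=2.180000: f=-2.136584 → p ← 2.180000 + 0.43·(-2.136584) = 1.261269
s=1.430000, p=1.261269: f=0.380073 → p ← 1.261269 + 0.43·0.380073 = 1.424700
s=1.860000, p=1.424700: f=0.520352 → p ← 1.424700 + 0.43·0.520352 = 1.648451
s=2.290000, p=1.648451: f=0.496522 → p ← 1.648451 + 0.43·0.496522 = 1.861956
p(2.72) ≈ 1.8620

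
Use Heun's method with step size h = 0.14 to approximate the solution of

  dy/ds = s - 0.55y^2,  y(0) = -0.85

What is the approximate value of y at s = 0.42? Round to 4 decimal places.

Heun: k1 = f(s_n, y_n); k2 = f(s_n + h, y_n + h·k1); y_{n+1} = y_n + (h/2)·(k1 + k2).
s=0.000000, y=-0.850000:
  k1 = f(0.000000, -0.850000) = -0.397375
  k2 = f(0.140000, -0.905632) = -0.311094
  y ← -0.850000 + (0.14/2)·(-0.397375 + (-0.311094)) = -0.899593
s=0.140000, y=-0.899593:
  k1 = f(0.140000, -0.899593) = -0.305097
  k2 = f(0.280000, -0.942306) = -0.208368
  y ← -0.899593 + (0.14/2)·(-0.305097 + (-0.208368)) = -0.935535
s=0.280000, y=-0.935535:
  k1 = f(0.280000, -0.935535) = -0.201374
  k2 = f(0.420000, -0.963728) = -0.090824
  y ← -0.935535 + (0.14/2)·(-0.201374 + (-0.090824)) = -0.955989
y(0.42) ≈ -0.9560

-0.9560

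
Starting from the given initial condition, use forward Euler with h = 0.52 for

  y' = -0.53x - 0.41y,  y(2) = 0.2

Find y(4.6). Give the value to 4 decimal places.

Euler: y_{n+1} = y_n + h·f(x_n, y_n).
x=2.000000, y=0.200000: f=-1.142000 → y ← 0.200000 + 0.52·(-1.142000) = -0.393840
x=2.520000, y=-0.393840: f=-1.174126 → y ← -0.393840 + 0.52·(-1.174126) = -1.004385
x=3.040000, y=-1.004385: f=-1.199402 → y ← -1.004385 + 0.52·(-1.199402) = -1.628074
x=3.560000, y=-1.628074: f=-1.219290 → y ← -1.628074 + 0.52·(-1.219290) = -2.262105
x=4.080000, y=-2.262105: f=-1.234937 → y ← -2.262105 + 0.52·(-1.234937) = -2.904272
y(4.6) ≈ -2.9043

-2.9043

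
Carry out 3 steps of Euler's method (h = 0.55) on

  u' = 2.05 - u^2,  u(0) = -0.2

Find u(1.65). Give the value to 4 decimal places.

Euler: u_{n+1} = u_n + h·f(t_n, u_n).
t=0.000000, u=-0.200000: f=2.010000 → u ← -0.200000 + 0.55·2.010000 = 0.905500
t=0.550000, u=0.905500: f=1.230070 → u ← 0.905500 + 0.55·1.230070 = 1.582038
t=1.100000, u=1.582038: f=-0.452845 → u ← 1.582038 + 0.55·(-0.452845) = 1.332973
u(1.65) ≈ 1.3330

1.3330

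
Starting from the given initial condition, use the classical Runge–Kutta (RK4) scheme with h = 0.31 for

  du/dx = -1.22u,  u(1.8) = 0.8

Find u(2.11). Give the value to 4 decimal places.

RK4: k1 = f(x_n, u_n); k2 = f(x_n + h/2, u_n + (h/2)·k1); k3 = f(x_n + h/2, u_n + (h/2)·k2); k4 = f(x_n + h, u_n + h·k3); u_{n+1} = u_n + (h/6)·(k1 + 2k2 + 2k3 + k4).
x=1.800000, u=0.800000:
  k1 = f(1.800000, 0.800000) = -0.976000
  k2 = f(1.955000, 0.648720) = -0.791438
  k3 = f(1.955000, 0.677327) = -0.826339
  k4 = f(2.110000, 0.543835) = -0.663479
  u ← 0.800000 + (0.31/6)·(k1 + 2k2 + 2k3 + k4) = 0.548123
u(2.11) ≈ 0.5481

0.5481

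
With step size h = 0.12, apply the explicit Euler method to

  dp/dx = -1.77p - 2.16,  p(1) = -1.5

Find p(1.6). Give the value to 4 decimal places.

Euler: p_{n+1} = p_n + h·f(x_n, p_n).
x=1.000000, p=-1.500000: f=0.495000 → p ← -1.500000 + 0.12·0.495000 = -1.440600
x=1.120000, p=-1.440600: f=0.389862 → p ← -1.440600 + 0.12·0.389862 = -1.393817
x=1.240000, p=-1.393817: f=0.307055 → p ← -1.393817 + 0.12·0.307055 = -1.356970
x=1.360000, p=-1.356970: f=0.241837 → p ← -1.356970 + 0.12·0.241837 = -1.327950
x=1.480000, p=-1.327950: f=0.190471 → p ← -1.327950 + 0.12·0.190471 = -1.305093
p(1.6) ≈ -1.3051

-1.3051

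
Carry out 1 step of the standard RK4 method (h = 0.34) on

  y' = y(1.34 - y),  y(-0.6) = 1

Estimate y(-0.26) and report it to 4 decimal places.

RK4: k1 = f(x_n, y_n); k2 = f(x_n + h/2, y_n + (h/2)·k1); k3 = f(x_n + h/2, y_n + (h/2)·k2); k4 = f(x_n + h, y_n + h·k3); y_{n+1} = y_n + (h/6)·(k1 + 2k2 + 2k3 + k4).
x=-0.600000, y=1.000000:
  k1 = f(-0.600000, 1.000000) = 0.340000
  k2 = f(-0.430000, 1.057800) = 0.298511
  k3 = f(-0.430000, 1.050747) = 0.303932
  k4 = f(-0.260000, 1.103337) = 0.261119
  y ← 1.000000 + (0.34/6)·(k1 + 2k2 + 2k3 + k4) = 1.102340
y(-0.26) ≈ 1.1023

1.1023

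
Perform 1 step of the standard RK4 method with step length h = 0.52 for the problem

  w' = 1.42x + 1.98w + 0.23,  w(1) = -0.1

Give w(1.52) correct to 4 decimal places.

RK4: k1 = f(x_n, w_n); k2 = f(x_n + h/2, w_n + (h/2)·k1); k3 = f(x_n + h/2, w_n + (h/2)·k2); k4 = f(x_n + h, w_n + h·k3); w_{n+1} = w_n + (h/6)·(k1 + 2k2 + 2k3 + k4).
x=1.000000, w=-0.100000:
  k1 = f(1.000000, -0.100000) = 1.452000
  k2 = f(1.260000, 0.277520) = 2.568690
  k3 = f(1.260000, 0.567859) = 3.143561
  k4 = f(1.520000, 1.534652) = 5.427011
  w ← -0.100000 + (0.52/6)·(k1 + 2k2 + 2k3 + k4) = 1.486304
w(1.52) ≈ 1.4863

1.4863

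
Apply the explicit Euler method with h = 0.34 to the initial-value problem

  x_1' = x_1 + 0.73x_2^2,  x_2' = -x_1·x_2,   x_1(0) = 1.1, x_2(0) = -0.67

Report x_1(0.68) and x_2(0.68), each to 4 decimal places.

Euler on (x_1,x_2): x_1_{n+1} = x_1_n + h·x_1', x_2_{n+1} = x_2_n + h·x_2'.
0.000000: (1.100000, -0.670000); f=(1.427697, 0.737000) → (1.585417, -0.419420)
0.340000: (1.585417, -0.419420); f=(1.713834, 0.664956) → (2.168120, -0.193335)
(x_1(0.68), x_2(0.68)) ≈ (2.1681, -0.1933)

2.1681, -0.1933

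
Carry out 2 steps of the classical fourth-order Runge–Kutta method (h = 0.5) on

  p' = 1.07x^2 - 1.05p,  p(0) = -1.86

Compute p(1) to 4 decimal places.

-0.3713

RK4: k1 = f(x_n, p_n); k2 = f(x_n + h/2, p_n + (h/2)·k1); k3 = f(x_n + h/2, p_n + (h/2)·k2); k4 = f(x_n + h, p_n + h·k3); p_{n+1} = p_n + (h/6)·(k1 + 2k2 + 2k3 + k4).
x=0.000000, p=-1.860000:
  k1 = f(0.000000, -1.860000) = 1.953000
  k2 = f(0.250000, -1.371750) = 1.507213
  k3 = f(0.250000, -1.483197) = 1.624232
  k4 = f(0.500000, -1.047884) = 1.367778
  p ← -1.860000 + (0.5/6)·(k1 + 2k2 + 2k3 + k4) = -1.061361
x=0.500000, p=-1.061361:
  k1 = f(0.500000, -1.061361) = 1.381929
  k2 = f(0.750000, -0.715879) = 1.353548
  k3 = f(0.750000, -0.722974) = 1.360998
  k4 = f(1.000000, -0.380862) = 1.469905
  p ← -1.061361 + (0.5/6)·(k1 + 2k2 + 2k3 + k4) = -0.371284
p(1) ≈ -0.3713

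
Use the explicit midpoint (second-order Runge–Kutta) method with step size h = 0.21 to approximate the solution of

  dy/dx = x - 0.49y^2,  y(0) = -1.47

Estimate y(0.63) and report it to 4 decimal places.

-2.3471

Midpoint: k1 = f(x_n, y_n); k2 = f(x_n + h/2, y_n + (h/2)·k1); y_{n+1} = y_n + h·k2.
x=0.000000, y=-1.470000:
  k1 = f(0.000000, -1.470000) = -1.058841
  k2 = f(0.105000, -1.581178) = -1.120061
  y ← -1.470000 + 0.21·(-1.120061) = -1.705213
x=0.210000, y=-1.705213:
  k1 = f(0.210000, -1.705213) = -1.214798
  k2 = f(0.315000, -1.832767) = -1.330926
  y ← -1.705213 + 0.21·(-1.330926) = -1.984707
x=0.420000, y=-1.984707:
  k1 = f(0.420000, -1.984707) = -1.510141
  k2 = f(0.525000, -2.143272) = -1.725872
  y ← -1.984707 + 0.21·(-1.725872) = -2.347140
y(0.63) ≈ -2.3471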